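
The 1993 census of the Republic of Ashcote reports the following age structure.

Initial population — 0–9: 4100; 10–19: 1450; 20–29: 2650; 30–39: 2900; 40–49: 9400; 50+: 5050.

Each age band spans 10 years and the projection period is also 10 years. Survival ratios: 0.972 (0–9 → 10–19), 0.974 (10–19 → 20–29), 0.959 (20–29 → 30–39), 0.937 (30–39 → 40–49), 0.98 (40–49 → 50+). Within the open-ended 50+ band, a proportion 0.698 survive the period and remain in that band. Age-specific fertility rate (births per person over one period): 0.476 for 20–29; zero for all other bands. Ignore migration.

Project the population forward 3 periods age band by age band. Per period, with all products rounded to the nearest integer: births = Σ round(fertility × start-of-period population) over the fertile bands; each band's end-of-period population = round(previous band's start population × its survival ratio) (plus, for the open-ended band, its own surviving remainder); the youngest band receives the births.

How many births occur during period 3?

Let group 1 be 0–9 through group 6 = 50+.
Period 1:
Births: 2650 × 0.476 = 1261
Group 2: 4100 × 0.972 = 3985
Group 3: 1450 × 0.974 = 1412
Group 4: 2650 × 0.959 = 2541
Group 5: 2900 × 0.937 = 2717
Group 6: 9400 × 0.98 + 5050 × 0.698 = 9212 + 3525 = 12737
→ [1261, 3985, 1412, 2541, 2717, 12737]
Period 2:
Births: 1412 × 0.476 = 672
Group 2: 1261 × 0.972 = 1226
Group 3: 3985 × 0.974 = 3881
Group 4: 1412 × 0.959 = 1354
Group 5: 2541 × 0.937 = 2381
Group 6: 2717 × 0.98 + 12737 × 0.698 = 2663 + 8890 = 11553
→ [672, 1226, 3881, 1354, 2381, 11553]
Period 3:
Births: 3881 × 0.476 = 1847
Group 2: 672 × 0.972 = 653
Group 3: 1226 × 0.974 = 1194
Group 4: 3881 × 0.959 = 3722
Group 5: 1354 × 0.937 = 1269
Group 6: 2381 × 0.98 + 11553 × 0.698 = 2333 + 8064 = 10397
→ [1847, 653, 1194, 3722, 1269, 10397]

1847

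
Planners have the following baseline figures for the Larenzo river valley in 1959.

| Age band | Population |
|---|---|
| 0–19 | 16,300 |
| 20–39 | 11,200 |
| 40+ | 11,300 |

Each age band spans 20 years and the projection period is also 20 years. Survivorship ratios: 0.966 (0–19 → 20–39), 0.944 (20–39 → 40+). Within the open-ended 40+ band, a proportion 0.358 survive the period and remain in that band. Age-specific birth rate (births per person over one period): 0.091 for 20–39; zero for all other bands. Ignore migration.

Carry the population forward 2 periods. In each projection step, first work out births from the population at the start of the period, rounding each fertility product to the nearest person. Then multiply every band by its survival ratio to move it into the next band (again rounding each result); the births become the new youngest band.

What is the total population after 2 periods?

Call the bands 1 to 3, youngest first.
— Period 1 —
Births: 11200 × 0.091 = 1019
Band 2: 16300 × 0.966 = 15746
Band 3: 11200 × 0.944 + 11300 × 0.358 = 10573 + 4045 = 14618
Giving 1019 / 15746 / 14618.
— Period 2 —
Births: 15746 × 0.091 = 1433
Band 2: 1019 × 0.966 = 984
Band 3: 15746 × 0.944 + 14618 × 0.358 = 14864 + 5233 = 20097
Giving 1433 / 984 / 20097.
Total after period 2: 1433 + 984 + 20097 = 22514

22514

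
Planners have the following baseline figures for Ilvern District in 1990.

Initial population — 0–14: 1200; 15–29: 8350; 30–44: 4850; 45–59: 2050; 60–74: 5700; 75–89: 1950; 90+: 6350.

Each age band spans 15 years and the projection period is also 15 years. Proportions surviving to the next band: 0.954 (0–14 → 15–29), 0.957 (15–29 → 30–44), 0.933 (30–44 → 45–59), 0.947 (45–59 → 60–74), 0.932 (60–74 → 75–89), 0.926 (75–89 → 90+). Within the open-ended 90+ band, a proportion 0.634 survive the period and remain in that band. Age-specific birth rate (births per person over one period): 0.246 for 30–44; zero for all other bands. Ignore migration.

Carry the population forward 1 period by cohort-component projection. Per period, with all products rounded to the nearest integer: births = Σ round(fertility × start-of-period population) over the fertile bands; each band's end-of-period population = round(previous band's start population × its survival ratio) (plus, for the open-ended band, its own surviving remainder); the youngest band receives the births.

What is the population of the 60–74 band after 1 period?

(Groups numbered youngest = 1 to oldest = 7.)
Period 1:
Births: 4850 * 0.246 = 1193
Group 2: 1200 * 0.954 = 1145
Group 3: 8350 * 0.957 = 7991
Group 4: 4850 * 0.933 = 4525
Group 5: 2050 * 0.947 = 1941
Group 6: 5700 * 0.932 = 5312
Group 7: 1950 * 0.926 + 6350 * 0.634 = 1806 + 4026 = 5832
Giving 1193 / 1145 / 7991 / 4525 / 1941 / 5312 / 5832.

1941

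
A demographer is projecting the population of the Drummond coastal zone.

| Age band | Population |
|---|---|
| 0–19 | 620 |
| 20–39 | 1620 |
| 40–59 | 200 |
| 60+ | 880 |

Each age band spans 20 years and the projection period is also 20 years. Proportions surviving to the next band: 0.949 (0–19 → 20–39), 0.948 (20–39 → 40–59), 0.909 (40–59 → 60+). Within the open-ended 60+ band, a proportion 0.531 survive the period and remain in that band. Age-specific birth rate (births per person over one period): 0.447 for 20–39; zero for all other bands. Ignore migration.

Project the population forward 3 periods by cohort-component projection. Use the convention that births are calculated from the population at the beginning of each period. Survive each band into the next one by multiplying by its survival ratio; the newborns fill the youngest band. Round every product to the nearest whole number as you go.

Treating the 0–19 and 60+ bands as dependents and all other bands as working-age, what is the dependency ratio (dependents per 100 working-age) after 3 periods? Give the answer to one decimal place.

Let band 1 be 0–19 through band 4 = 60+.
Period 1.
Births: 1620 × 0.447 = 724
Band 2: 620 × 0.949 = 588
Band 3: 1620 × 0.948 = 1536
Band 4: 200 × 0.909 + 880 × 0.531 = 182 + 467 = 649
→ [724, 588, 1536, 649]
Period 2.
Births: 588 × 0.447 = 263
Band 2: 724 × 0.949 = 687
Band 3: 588 × 0.948 = 557
Band 4: 1536 × 0.909 + 649 × 0.531 = 1396 + 345 = 1741
→ [263, 687, 557, 1741]
Period 3.
Births: 687 × 0.447 = 307
Band 2: 263 × 0.949 = 250
Band 3: 687 × 0.948 = 651
Band 4: 557 × 0.909 + 1741 × 0.531 = 506 + 924 = 1430
→ [307, 250, 651, 1430]
Dependents (band 0–19 + band 60+) = 307 + 1430 = 1737; working-age = 901; ratio = 1737/901 × 100 = 192.8

192.8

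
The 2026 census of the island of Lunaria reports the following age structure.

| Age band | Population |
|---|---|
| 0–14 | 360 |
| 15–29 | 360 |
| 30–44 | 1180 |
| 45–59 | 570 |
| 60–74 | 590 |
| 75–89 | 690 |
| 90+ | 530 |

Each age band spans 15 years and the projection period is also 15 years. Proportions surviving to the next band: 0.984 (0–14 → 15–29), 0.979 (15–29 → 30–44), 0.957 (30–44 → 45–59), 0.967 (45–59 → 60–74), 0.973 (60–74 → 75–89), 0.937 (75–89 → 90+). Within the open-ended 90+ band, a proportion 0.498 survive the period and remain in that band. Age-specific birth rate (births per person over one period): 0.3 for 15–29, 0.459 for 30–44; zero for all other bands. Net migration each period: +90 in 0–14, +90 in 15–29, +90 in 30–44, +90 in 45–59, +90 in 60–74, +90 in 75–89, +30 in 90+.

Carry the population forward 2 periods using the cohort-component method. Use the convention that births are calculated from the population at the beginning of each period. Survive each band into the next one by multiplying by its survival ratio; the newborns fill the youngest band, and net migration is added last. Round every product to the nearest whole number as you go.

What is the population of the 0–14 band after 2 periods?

Numbering the bands 1..7 from youngest to oldest:
[period 1]
Births: 360 * 0.3 = 108  |  1180 * 0.459 = 542 → 650
Band 2: 360 * 0.984 = 354
Band 3: 360 * 0.979 = 352
Band 4: 1180 * 0.957 = 1129
Band 5: 570 * 0.967 = 551
Band 6: 590 * 0.973 = 574
Band 7: 690 * 0.937 + 530 * 0.498 = 647 + 264 = 911
Net migration: Band 1 + 90 → 740; Band 2 + 90 → 444; Band 3 + 90 → 442; Band 4 + 90 → 1219; Band 5 + 90 → 641; Band 6 + 90 → 664; Band 7 + 30 → 941
Population now: 0–14=740, 15–29=444, 30–44=442, 45–59=1219, 60–74=641, 75–89=664, 90+=941
[period 2]
Births: 444 * 0.3 = 133  |  442 * 0.459 = 203 → 336
Band 2: 740 * 0.984 = 728
Band 3: 444 * 0.979 = 435
Band 4: 442 * 0.957 = 423
Band 5: 1219 * 0.967 = 1179
Band 6: 641 * 0.973 = 624
Band 7: 664 * 0.937 + 941 * 0.498 = 622 + 469 = 1091
Net migration: Band 1 + 90 → 426; Band 2 + 90 → 818; Band 3 + 90 → 525; Band 4 + 90 → 513; Band 5 + 90 → 1269; Band 6 + 90 → 714; Band 7 + 30 → 1121
Population now: 0–14=426, 15–29=818, 30–44=525, 45–59=513, 60–74=1269, 75–89=714, 90+=1121

426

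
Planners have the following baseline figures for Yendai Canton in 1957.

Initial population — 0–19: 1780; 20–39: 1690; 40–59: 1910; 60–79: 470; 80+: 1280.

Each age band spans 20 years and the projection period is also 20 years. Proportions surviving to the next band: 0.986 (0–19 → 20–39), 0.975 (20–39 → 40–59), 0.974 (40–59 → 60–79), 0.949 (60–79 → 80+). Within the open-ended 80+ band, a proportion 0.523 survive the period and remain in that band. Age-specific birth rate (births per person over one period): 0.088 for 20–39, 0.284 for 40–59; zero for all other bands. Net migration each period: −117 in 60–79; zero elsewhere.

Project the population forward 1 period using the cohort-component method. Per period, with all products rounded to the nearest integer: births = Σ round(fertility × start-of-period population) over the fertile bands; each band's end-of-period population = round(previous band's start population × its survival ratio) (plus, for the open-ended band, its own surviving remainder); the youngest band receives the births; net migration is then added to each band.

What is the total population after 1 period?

6952

Period 1.
Births: 1690 × 0.088 = 149 ; 1910 × 0.284 = 542 — total 691
20–39: 1780 × 0.986 = 1755
40–59: 1690 × 0.975 = 1648
60–79: 1910 × 0.974 = 1860
80+: 470 × 0.949 + 1280 × 0.523 = 446 + 669 = 1115
Net migration: 60–79 − 117 → 1743
Giving 691 / 1755 / 1648 / 1743 / 1115.
Total after period 1: 691 + 1755 + 1648 + 1743 + 1115 = 6952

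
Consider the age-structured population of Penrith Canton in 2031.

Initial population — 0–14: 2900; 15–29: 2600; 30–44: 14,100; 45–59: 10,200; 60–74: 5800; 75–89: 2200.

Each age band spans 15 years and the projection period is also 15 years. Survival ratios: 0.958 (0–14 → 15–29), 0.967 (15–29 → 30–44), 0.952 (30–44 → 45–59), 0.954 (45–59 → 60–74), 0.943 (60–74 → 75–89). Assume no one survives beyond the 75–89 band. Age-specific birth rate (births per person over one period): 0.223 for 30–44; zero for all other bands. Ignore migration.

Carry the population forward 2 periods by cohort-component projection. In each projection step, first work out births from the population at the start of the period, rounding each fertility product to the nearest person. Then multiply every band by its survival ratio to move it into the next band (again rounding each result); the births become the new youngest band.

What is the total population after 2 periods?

Numbering the groups 1..6 from youngest to oldest:
After projecting period 1:
Births: 14100 × 0.223 = 3144
Group 2: 2900 × 0.958 = 2778
Group 3: 2600 × 0.967 = 2514
Group 4: 14100 × 0.952 = 13423
Group 5: 10200 × 0.954 = 9731
Group 6: 5800 × 0.943 = 5469
Population now: 0–14=3144, 15–29=2778, 30–44=2514, 45–59=13423, 60–74=9731, 75–89=5469
After projecting period 2:
Births: 2514 × 0.223 = 561
Group 2: 3144 × 0.958 = 3012
Group 3: 2778 × 0.967 = 2686
Group 4: 2514 × 0.952 = 2393
Group 5: 13423 × 0.954 = 12806
Group 6: 9731 × 0.943 = 9176
Population now: 0–14=561, 15–29=3012, 30–44=2686, 45–59=2393, 60–74=12806, 75–89=9176
Total after period 2: 561 + 3012 + 2686 + 2393 + 12806 + 9176 = 30634

30634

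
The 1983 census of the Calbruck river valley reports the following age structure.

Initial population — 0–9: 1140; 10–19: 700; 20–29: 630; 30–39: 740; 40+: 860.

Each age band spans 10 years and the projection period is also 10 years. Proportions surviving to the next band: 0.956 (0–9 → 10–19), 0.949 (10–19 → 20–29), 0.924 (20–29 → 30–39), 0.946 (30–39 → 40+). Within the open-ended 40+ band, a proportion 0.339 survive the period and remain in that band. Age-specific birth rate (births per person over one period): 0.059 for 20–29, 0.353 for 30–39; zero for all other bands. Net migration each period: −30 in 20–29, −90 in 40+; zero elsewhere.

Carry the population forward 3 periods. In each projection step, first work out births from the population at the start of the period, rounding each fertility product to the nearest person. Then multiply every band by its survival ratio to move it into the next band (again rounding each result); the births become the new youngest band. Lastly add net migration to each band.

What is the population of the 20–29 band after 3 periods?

240

Let group 1 be 0–9 through group 5 = 40+.
Period 1:
Births: 630 × 0.059 = 37 ; 740 × 0.353 = 261 — total 298
Group 2: 1140 × 0.956 = 1090
Group 3: 700 × 0.949 = 664
Group 4: 630 × 0.924 = 582
Group 5: 740 × 0.946 + 860 × 0.339 = 700 + 292 = 992
Net migration: Group 3 − 30 → 634; Group 5 − 90 → 902
Giving 298 / 1090 / 634 / 582 / 902.
Period 2:
Births: 634 × 0.059 = 37 ; 582 × 0.353 = 205 — total 242
Group 2: 298 × 0.956 = 285
Group 3: 1090 × 0.949 = 1034
Group 4: 634 × 0.924 = 586
Group 5: 582 × 0.946 + 902 × 0.339 = 551 + 306 = 857
Net migration: Group 3 − 30 → 1004; Group 5 − 90 → 767
Giving 242 / 285 / 1004 / 586 / 767.
Period 3:
Births: 1004 × 0.059 = 59 ; 586 × 0.353 = 207 — total 266
Group 2: 242 × 0.956 = 231
Group 3: 285 × 0.949 = 270
Group 4: 1004 × 0.924 = 928
Group 5: 586 × 0.946 + 767 × 0.339 = 554 + 260 = 814
Net migration: Group 3 − 30 → 240; Group 5 − 90 → 724
Giving 266 / 231 / 240 / 928 / 724.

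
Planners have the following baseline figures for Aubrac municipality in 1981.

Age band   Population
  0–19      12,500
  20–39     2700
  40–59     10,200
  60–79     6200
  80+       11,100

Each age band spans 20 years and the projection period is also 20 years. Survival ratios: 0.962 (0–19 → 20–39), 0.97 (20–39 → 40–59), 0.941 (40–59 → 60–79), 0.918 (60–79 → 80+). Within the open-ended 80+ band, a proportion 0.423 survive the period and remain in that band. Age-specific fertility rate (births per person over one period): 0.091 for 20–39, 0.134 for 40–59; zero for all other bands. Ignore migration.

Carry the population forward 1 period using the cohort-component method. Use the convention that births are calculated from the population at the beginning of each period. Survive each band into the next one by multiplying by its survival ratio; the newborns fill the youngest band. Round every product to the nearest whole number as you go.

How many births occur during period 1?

Let group 1 be 0–19 through group 5 = 80+.
— Period 1 —
Births: 2700 * 0.091 = 246, 10200 * 0.134 = 1367 → total 1613
Group 2: 12500 * 0.962 = 12025
Group 3: 2700 * 0.97 = 2619
Group 4: 10200 * 0.941 = 9598
Group 5: 6200 * 0.918 + 11100 * 0.423 = 5692 + 4695 = 10387
→ [1613, 12025, 2619, 9598, 10387]

1613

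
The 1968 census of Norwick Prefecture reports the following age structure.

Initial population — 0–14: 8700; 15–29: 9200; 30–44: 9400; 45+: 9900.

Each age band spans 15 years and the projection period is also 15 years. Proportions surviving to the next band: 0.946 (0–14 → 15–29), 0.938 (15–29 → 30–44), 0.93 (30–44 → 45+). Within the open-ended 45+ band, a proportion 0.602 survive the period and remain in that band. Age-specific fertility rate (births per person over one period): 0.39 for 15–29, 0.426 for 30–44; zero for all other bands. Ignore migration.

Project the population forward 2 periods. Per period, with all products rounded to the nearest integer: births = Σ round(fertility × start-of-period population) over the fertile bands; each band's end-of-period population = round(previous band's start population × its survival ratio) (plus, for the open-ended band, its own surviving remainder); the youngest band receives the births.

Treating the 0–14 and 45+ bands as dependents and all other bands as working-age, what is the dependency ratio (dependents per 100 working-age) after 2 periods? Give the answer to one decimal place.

159.5

[period 1]
Births: 9200 × 0.39 = 3588, 9400 × 0.426 = 4004 → 7592
15–29: 8700 × 0.946 = 8230
30–44: 9200 × 0.938 = 8630
45+: 9400 × 0.93 + 9900 × 0.602 = 8742 + 5960 = 14702
End of period: [7592, 8230, 8630, 14702]
[period 2]
Births: 8230 × 0.39 = 3210, 8630 × 0.426 = 3676 → 6886
15–29: 7592 × 0.946 = 7182
30–44: 8230 × 0.938 = 7720
45+: 8630 × 0.93 + 14702 × 0.602 = 8026 + 8851 = 16877
End of period: [6886, 7182, 7720, 16877]
Dependents (band 0–14 + band 45+) = 6886 + 16877 = 23763; working-age = 14902; ratio = 23763/14902 × 100 = 159.5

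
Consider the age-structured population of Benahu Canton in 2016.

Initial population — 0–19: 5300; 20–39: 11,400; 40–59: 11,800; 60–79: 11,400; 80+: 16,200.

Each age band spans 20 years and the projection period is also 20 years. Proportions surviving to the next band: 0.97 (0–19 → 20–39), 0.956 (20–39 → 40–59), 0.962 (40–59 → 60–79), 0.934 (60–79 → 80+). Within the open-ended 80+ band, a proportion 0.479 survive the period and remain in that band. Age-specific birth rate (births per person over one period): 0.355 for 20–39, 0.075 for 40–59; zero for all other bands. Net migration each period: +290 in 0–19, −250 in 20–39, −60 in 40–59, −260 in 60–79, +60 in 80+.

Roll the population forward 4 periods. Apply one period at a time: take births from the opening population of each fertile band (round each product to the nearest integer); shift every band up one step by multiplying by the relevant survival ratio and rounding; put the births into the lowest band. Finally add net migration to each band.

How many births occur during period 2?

2549

[period 1]
Births: 11400 × 0.355 = 4047 ; 11800 × 0.075 = 885 → total 4932
20–39: 5300 × 0.97 = 5141
40–59: 11400 × 0.956 = 10898
60–79: 11800 × 0.962 = 11352
80+: 11400 × 0.934 + 16200 × 0.479 = 10648 + 7760 = 18408
Net migration: 0–19 + 290 → 5222; 20–39 − 250 → 4891; 40–59 − 60 → 10838; 60–79 − 260 → 11092; 80+ + 60 → 18468
Population now: 0–19=5222, 20–39=4891, 40–59=10838, 60–79=11092, 80+=18468
[period 2]
Births: 4891 × 0.355 = 1736 ; 10838 × 0.075 = 813 → total 2549
20–39: 5222 × 0.97 = 5065
40–59: 4891 × 0.956 = 4676
60–79: 10838 × 0.962 = 10426
80+: 11092 × 0.934 + 18468 × 0.479 = 10360 + 8846 = 19206
Net migration: 0–19 + 290 → 2839; 20–39 − 250 → 4815; 40–59 − 60 → 4616; 60–79 − 260 → 10166; 80+ + 60 → 19266
Population now: 0–19=2839, 20–39=4815, 40–59=4616, 60–79=10166, 80+=19266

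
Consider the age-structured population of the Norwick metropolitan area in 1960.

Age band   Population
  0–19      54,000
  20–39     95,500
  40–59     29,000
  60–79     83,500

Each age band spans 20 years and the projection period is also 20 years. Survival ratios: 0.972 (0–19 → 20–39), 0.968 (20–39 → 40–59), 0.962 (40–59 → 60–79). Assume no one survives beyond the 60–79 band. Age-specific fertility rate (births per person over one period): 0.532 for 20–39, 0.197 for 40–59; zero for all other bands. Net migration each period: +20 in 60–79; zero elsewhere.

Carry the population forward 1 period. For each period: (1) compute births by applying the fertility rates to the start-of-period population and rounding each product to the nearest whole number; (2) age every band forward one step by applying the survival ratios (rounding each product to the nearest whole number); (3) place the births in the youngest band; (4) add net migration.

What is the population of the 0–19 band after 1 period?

56519

Numbering the bands 1..4 from youngest to oldest:
After projecting period 1:
Births: 95500 × 0.532 = 50806, 29000 × 0.197 = 5713 → total 56519
Band 2: 54000 × 0.972 = 52488
Band 3: 95500 × 0.968 = 92444
Band 4: 29000 × 0.962 = 27898
Net migration: Band 4 + 20 → 27918
End of period: [56519, 52488, 92444, 27918]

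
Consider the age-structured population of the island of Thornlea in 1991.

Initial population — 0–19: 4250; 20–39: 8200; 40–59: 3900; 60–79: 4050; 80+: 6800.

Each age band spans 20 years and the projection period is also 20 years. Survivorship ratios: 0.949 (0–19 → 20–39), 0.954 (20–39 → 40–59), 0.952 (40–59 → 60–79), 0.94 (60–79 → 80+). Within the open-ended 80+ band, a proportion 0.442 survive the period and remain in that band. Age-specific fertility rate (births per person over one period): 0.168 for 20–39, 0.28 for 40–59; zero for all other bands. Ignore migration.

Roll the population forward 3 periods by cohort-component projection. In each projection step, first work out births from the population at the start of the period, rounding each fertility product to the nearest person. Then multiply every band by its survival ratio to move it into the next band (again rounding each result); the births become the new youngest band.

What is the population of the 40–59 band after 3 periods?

2236

Period 1:
Births: 8200 × 0.168 = 1378, 3900 × 0.28 = 1092 → total 2470
20–39: 4250 × 0.949 = 4033
40–59: 8200 × 0.954 = 7823
60–79: 3900 × 0.952 = 3713
80+: 4050 × 0.94 + 6800 × 0.442 = 3807 + 3006 = 6813
→ [2470, 4033, 7823, 3713, 6813]
Period 2:
Births: 4033 × 0.168 = 678, 7823 × 0.28 = 2190 → total 2868
20–39: 2470 × 0.949 = 2344
40–59: 4033 × 0.954 = 3847
60–79: 7823 × 0.952 = 7447
80+: 3713 × 0.94 + 6813 × 0.442 = 3490 + 3011 = 6501
→ [2868, 2344, 3847, 7447, 6501]
Period 3:
Births: 2344 × 0.168 = 394, 3847 × 0.28 = 1077 → total 1471
20–39: 2868 × 0.949 = 2722
40–59: 2344 × 0.954 = 2236
60–79: 3847 × 0.952 = 3662
80+: 7447 × 0.94 + 6501 × 0.442 = 7000 + 2873 = 9873
→ [1471, 2722, 2236, 3662, 9873]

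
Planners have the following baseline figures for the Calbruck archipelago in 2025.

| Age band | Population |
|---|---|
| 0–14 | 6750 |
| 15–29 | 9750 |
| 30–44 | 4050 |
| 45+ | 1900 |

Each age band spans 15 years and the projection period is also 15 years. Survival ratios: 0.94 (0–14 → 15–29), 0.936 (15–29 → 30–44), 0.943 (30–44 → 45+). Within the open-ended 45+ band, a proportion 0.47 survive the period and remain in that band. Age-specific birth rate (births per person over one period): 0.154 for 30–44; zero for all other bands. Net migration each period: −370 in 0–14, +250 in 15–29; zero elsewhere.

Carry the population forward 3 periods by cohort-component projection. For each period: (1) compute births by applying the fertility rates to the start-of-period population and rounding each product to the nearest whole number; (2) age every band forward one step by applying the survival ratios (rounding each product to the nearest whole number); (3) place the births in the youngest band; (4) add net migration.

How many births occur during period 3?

[period 1]
Births: 4050 × 0.154 = 624
15–29: 6750 × 0.94 = 6345
30–44: 9750 × 0.936 = 9126
45+: 4050 × 0.943 + 1900 × 0.47 = 3819 + 893 = 4712
Net migration: 0–14 − 370 → 254; 15–29 + 250 → 6595
Giving 254 / 6595 / 9126 / 4712.
[period 2]
Births: 9126 × 0.154 = 1405
15–29: 254 × 0.94 = 239
30–44: 6595 × 0.936 = 6173
45+: 9126 × 0.943 + 4712 × 0.47 = 8606 + 2215 = 10821
Net migration: 0–14 − 370 → 1035; 15–29 + 250 → 489
Giving 1035 / 489 / 6173 / 10821.
[period 3]
Births: 6173 × 0.154 = 951
15–29: 1035 × 0.94 = 973
30–44: 489 × 0.936 = 458
45+: 6173 × 0.943 + 10821 × 0.47 = 5821 + 5086 = 10907
Net migration: 0–14 − 370 → 581; 15–29 + 250 → 1223
Giving 581 / 1223 / 458 / 10907.

951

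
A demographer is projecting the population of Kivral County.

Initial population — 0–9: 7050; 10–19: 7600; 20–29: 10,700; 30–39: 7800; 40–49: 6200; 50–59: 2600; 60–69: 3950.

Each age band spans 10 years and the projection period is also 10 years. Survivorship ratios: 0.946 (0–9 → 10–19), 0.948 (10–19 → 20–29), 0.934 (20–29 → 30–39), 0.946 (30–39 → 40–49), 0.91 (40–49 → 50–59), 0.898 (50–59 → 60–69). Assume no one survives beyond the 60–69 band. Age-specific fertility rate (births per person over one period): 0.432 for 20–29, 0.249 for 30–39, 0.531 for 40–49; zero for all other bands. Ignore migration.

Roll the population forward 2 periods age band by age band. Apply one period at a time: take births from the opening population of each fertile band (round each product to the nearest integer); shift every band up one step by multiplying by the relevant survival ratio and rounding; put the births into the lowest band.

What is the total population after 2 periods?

[period 1]
Births: 10700 × 0.432 = 4622, 7800 × 0.249 = 1942, 6200 × 0.531 = 3292 → 9856
10–19: 7050 × 0.946 = 6669
20–29: 7600 × 0.948 = 7205
30–39: 10700 × 0.934 = 9994
40–49: 7800 × 0.946 = 7379
50–59: 6200 × 0.91 = 5642
60–69: 2600 × 0.898 = 2335
→ [9856, 6669, 7205, 9994, 7379, 5642, 2335]
[period 2]
Births: 7205 × 0.432 = 3113, 9994 × 0.249 = 2489, 7379 × 0.531 = 3918 → 9520
10–19: 9856 × 0.946 = 9324
20–29: 6669 × 0.948 = 6322
30–39: 7205 × 0.934 = 6729
40–49: 9994 × 0.946 = 9454
50–59: 7379 × 0.91 = 6715
60–69: 5642 × 0.898 = 5067
→ [9520, 9324, 6322, 6729, 9454, 6715, 5067]
Total after period 2: 9520 + 9324 + 6322 + 6729 + 9454 + 6715 + 5067 = 53131

53131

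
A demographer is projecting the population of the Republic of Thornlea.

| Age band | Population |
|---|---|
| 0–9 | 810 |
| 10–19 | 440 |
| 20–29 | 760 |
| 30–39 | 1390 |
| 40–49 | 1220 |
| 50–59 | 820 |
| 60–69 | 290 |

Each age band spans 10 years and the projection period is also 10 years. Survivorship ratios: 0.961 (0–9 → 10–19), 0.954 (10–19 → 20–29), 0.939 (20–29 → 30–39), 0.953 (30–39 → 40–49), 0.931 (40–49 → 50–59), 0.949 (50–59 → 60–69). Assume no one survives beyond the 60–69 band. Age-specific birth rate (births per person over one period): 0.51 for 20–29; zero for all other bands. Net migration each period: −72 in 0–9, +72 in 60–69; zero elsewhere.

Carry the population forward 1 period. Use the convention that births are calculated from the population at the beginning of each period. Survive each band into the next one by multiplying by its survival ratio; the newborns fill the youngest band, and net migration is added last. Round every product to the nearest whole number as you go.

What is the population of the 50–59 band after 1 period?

1136

[period 1]
Births: 760 × 0.51 = 388
10–19: 810 × 0.961 = 778
20–29: 440 × 0.954 = 420
30–39: 760 × 0.939 = 714
40–49: 1390 × 0.953 = 1325
50–59: 1220 × 0.931 = 1136
60–69: 820 × 0.949 = 778
Net migration: 0–9 − 72 → 316; 60–69 + 72 → 850
End of period: [316, 778, 420, 714, 1325, 1136, 850]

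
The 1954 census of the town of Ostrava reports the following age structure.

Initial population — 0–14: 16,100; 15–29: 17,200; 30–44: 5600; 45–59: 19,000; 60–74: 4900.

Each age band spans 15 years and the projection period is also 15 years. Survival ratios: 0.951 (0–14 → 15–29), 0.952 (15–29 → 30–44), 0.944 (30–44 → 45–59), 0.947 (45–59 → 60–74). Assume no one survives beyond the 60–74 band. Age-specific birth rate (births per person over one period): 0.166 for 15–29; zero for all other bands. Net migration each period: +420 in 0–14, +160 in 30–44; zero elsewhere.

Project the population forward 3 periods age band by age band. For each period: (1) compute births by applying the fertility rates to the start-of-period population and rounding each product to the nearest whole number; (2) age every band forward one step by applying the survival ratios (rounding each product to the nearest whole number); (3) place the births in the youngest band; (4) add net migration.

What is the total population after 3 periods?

35571

Call the bands 1 to 5, youngest first.
— Period 1 —
Births: 17200 * 0.166 = 2855
Band 2: 16100 * 0.951 = 15311
Band 3: 17200 * 0.952 = 16374
Band 4: 5600 * 0.944 = 5286
Band 5: 19000 * 0.947 = 17993
Net migration: Band 1 + 420 → 3275; Band 3 + 160 → 16534
Population now: 0–14=3275, 15–29=15311, 30–44=16534, 45–59=5286, 60–74=17993
— Period 2 —
Births: 15311 * 0.166 = 2542
Band 2: 3275 * 0.951 = 3115
Band 3: 15311 * 0.952 = 14576
Band 4: 16534 * 0.944 = 15608
Band 5: 5286 * 0.947 = 5006
Net migration: Band 1 + 420 → 2962; Band 3 + 160 → 14736
Population now: 0–14=2962, 15–29=3115, 30–44=14736, 45–59=15608, 60–74=5006
— Period 3 —
Births: 3115 * 0.166 = 517
Band 2: 2962 * 0.951 = 2817
Band 3: 3115 * 0.952 = 2965
Band 4: 14736 * 0.944 = 13911
Band 5: 15608 * 0.947 = 14781
Net migration: Band 1 + 420 → 937; Band 3 + 160 → 3125
Population now: 0–14=937, 15–29=2817, 30–44=3125, 45–59=13911, 60–74=14781
Total after period 3: 937 + 2817 + 3125 + 13911 + 14781 = 35571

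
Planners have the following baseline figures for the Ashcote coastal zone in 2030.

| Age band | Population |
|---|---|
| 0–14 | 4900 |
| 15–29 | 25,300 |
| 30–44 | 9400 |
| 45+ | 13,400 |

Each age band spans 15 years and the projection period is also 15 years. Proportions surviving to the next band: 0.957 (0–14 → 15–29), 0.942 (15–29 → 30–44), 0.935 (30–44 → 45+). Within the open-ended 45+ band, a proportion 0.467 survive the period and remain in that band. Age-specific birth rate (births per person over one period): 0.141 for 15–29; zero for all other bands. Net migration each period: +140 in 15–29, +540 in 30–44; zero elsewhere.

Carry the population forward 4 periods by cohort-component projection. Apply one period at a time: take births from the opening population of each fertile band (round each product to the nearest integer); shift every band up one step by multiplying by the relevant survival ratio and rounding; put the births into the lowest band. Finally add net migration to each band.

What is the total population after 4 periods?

Call the groups 1 to 4, youngest first.
Period 1:
Births: 25300 * 0.141 = 3567
Group 2: 4900 * 0.957 = 4689
Group 3: 25300 * 0.942 = 23833
Group 4: 9400 * 0.935 + 13400 * 0.467 = 8789 + 6258 = 15047
Net migration: Group 2 + 140 → 4829; Group 3 + 540 → 24373
Population now: 0–14=3567, 15–29=4829, 30–44=24373, 45+=15047
Period 2:
Births: 4829 * 0.141 = 681
Group 2: 3567 * 0.957 = 3414
Group 3: 4829 * 0.942 = 4549
Group 4: 24373 * 0.935 + 15047 * 0.467 = 22789 + 7027 = 29816
Net migration: Group 2 + 140 → 3554; Group 3 + 540 → 5089
Population now: 0–14=681, 15–29=3554, 30–44=5089, 45+=29816
Period 3:
Births: 3554 * 0.141 = 501
Group 2: 681 * 0.957 = 652
Group 3: 3554 * 0.942 = 3348
Group 4: 5089 * 0.935 + 29816 * 0.467 = 4758 + 13924 = 18682
Net migration: Group 2 + 140 → 792; Group 3 + 540 → 3888
Population now: 0–14=501, 15–29=792, 30–44=3888, 45+=18682
Period 4:
Births: 792 * 0.141 = 112
Group 2: 501 * 0.957 = 479
Group 3: 792 * 0.942 = 746
Group 4: 3888 * 0.935 + 18682 * 0.467 = 3635 + 8724 = 12359
Net migration: Group 2 + 140 → 619; Group 3 + 540 → 1286
Population now: 0–14=112, 15–29=619, 30–44=1286, 45+=12359
Total after period 4: 112 + 619 + 1286 + 12359 = 14376

14376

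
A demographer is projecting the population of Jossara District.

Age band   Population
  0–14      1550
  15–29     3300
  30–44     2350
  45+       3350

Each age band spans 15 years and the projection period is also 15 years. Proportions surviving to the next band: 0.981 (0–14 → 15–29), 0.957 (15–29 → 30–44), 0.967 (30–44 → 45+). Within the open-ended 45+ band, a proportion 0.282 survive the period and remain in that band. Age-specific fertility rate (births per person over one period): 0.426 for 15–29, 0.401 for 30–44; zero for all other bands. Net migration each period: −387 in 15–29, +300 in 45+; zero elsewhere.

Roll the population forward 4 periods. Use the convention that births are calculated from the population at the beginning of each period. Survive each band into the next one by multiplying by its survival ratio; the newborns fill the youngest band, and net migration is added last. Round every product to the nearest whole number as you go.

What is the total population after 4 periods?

6212

Period 1.
Births: 3300 * 0.426 = 1406  |  2350 * 0.401 = 942 → 2348
15–29: 1550 * 0.981 = 1521
30–44: 3300 * 0.957 = 3158
45+: 2350 * 0.967 + 3350 * 0.282 = 2272 + 945 = 3217
Net migration: 15–29 − 387 → 1134; 45+ + 300 → 3517
Population now: 0–14=2348, 15–29=1134, 30–44=3158, 45+=3517
Period 2.
Births: 1134 * 0.426 = 483  |  3158 * 0.401 = 1266 → 1749
15–29: 2348 * 0.981 = 2303
30–44: 1134 * 0.957 = 1085
45+: 3158 * 0.967 + 3517 * 0.282 = 3054 + 992 = 4046
Net migration: 15–29 − 387 → 1916; 45+ + 300 → 4346
Population now: 0–14=1749, 15–29=1916, 30–44=1085, 45+=4346
Period 3.
Births: 1916 * 0.426 = 816  |  1085 * 0.401 = 435 → 1251
15–29: 1749 * 0.981 = 1716
30–44: 1916 * 0.957 = 1834
45+: 1085 * 0.967 + 4346 * 0.282 = 1049 + 1226 = 2275
Net migration: 15–29 − 387 → 1329; 45+ + 300 → 2575
Population now: 0–14=1251, 15–29=1329, 30–44=1834, 45+=2575
Period 4.
Births: 1329 * 0.426 = 566  |  1834 * 0.401 = 735 → 1301
15–29: 1251 * 0.981 = 1227
30–44: 1329 * 0.957 = 1272
45+: 1834 * 0.967 + 2575 * 0.282 = 1773 + 726 = 2499
Net migration: 15–29 − 387 → 840; 45+ + 300 → 2799
Population now: 0–14=1301, 15–29=840, 30–44=1272, 45+=2799
Total after period 4: 1301 + 840 + 1272 + 2799 = 6212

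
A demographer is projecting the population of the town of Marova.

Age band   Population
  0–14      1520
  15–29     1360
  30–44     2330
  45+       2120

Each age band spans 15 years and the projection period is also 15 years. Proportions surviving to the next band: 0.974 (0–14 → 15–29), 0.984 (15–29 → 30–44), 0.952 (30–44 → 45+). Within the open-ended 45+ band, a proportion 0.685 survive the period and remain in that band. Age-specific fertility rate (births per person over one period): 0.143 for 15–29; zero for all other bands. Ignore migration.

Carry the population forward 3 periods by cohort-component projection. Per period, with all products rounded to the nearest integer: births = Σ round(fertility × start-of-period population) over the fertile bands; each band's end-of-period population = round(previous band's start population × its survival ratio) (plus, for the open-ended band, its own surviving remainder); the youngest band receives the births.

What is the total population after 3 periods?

Numbering the bands 1..4 from youngest to oldest:
— Period 1 —
Births: 1360 × 0.143 = 194
Band 2: 1520 × 0.974 = 1480
Band 3: 1360 × 0.984 = 1338
Band 4: 2330 × 0.952 + 2120 × 0.685 = 2218 + 1452 = 3670
End of period: [194, 1480, 1338, 3670]
— Period 2 —
Births: 1480 × 0.143 = 212
Band 2: 194 × 0.974 = 189
Band 3: 1480 × 0.984 = 1456
Band 4: 1338 × 0.952 + 3670 × 0.685 = 1274 + 2514 = 3788
End of period: [212, 189, 1456, 3788]
— Period 3 —
Births: 189 × 0.143 = 27
Band 2: 212 × 0.974 = 206
Band 3: 189 × 0.984 = 186
Band 4: 1456 × 0.952 + 3788 × 0.685 = 1386 + 2595 = 3981
End of period: [27, 206, 186, 3981]
Total after period 3: 27 + 206 + 186 + 3981 = 4400

4400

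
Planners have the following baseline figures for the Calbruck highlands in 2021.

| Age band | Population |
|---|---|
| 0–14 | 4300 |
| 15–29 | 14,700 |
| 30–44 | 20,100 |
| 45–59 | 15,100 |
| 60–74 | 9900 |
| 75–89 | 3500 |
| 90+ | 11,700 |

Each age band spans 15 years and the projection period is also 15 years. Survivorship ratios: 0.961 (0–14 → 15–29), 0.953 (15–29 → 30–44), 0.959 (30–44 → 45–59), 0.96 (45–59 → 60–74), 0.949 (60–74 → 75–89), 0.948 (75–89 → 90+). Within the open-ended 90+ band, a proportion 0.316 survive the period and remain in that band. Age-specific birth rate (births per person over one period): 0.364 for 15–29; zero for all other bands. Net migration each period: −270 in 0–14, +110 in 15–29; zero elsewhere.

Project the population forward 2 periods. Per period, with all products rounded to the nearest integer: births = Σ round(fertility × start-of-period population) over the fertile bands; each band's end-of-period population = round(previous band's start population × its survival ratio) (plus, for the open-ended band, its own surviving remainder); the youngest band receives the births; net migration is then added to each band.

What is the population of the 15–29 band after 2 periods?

After projecting period 1:
Births: 14700 * 0.364 = 5351
15–29: 4300 * 0.961 = 4132
30–44: 14700 * 0.953 = 14009
45–59: 20100 * 0.959 = 19276
60–74: 15100 * 0.96 = 14496
75–89: 9900 * 0.949 = 9395
90+: 3500 * 0.948 + 11700 * 0.316 = 3318 + 3697 = 7015
Net migration: 0–14 − 270 → 5081; 15–29 + 110 → 4242
End of period: [5081, 4242, 14009, 19276, 14496, 9395, 7015]
After projecting period 2:
Births: 4242 * 0.364 = 1544
15–29: 5081 * 0.961 = 4883
30–44: 4242 * 0.953 = 4043
45–59: 14009 * 0.959 = 13435
60–74: 19276 * 0.96 = 18505
75–89: 14496 * 0.949 = 13757
90+: 9395 * 0.948 + 7015 * 0.316 = 8906 + 2217 = 11123
Net migration: 0–14 − 270 → 1274; 15–29 + 110 → 4993
End of period: [1274, 4993, 4043, 13435, 18505, 13757, 11123]

4993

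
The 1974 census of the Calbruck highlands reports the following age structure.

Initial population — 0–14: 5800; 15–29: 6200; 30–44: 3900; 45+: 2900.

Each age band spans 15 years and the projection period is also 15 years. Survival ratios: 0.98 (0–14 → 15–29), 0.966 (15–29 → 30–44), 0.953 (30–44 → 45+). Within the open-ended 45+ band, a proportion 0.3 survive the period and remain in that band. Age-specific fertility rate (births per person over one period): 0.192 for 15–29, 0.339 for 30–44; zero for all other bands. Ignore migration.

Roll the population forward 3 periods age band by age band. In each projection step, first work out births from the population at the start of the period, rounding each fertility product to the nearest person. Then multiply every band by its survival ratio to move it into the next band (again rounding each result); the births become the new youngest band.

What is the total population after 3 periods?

15129

Numbering the groups 1..4 from youngest to oldest:
— Period 1 —
Births: 6200 × 0.192 = 1190, 3900 × 0.339 = 1322 ⇒ total 2512
Group 2: 5800 × 0.98 = 5684
Group 3: 6200 × 0.966 = 5989
Group 4: 3900 × 0.953 + 2900 × 0.3 = 3717 + 870 = 4587
Population now: 0–14=2512, 15–29=5684, 30–44=5989, 45+=4587
— Period 2 —
Births: 5684 × 0.192 = 1091, 5989 × 0.339 = 2030 ⇒ total 3121
Group 2: 2512 × 0.98 = 2462
Group 3: 5684 × 0.966 = 5491
Group 4: 5989 × 0.953 + 4587 × 0.3 = 5708 + 1376 = 7084
Population now: 0–14=3121, 15–29=2462, 30–44=5491, 45+=7084
— Period 3 —
Births: 2462 × 0.192 = 473, 5491 × 0.339 = 1861 ⇒ total 2334
Group 2: 3121 × 0.98 = 3059
Group 3: 2462 × 0.966 = 2378
Group 4: 5491 × 0.953 + 7084 × 0.3 = 5233 + 2125 = 7358
Population now: 0–14=2334, 15–29=3059, 30–44=2378, 45+=7358
Total after period 3: 2334 + 3059 + 2378 + 7358 = 15129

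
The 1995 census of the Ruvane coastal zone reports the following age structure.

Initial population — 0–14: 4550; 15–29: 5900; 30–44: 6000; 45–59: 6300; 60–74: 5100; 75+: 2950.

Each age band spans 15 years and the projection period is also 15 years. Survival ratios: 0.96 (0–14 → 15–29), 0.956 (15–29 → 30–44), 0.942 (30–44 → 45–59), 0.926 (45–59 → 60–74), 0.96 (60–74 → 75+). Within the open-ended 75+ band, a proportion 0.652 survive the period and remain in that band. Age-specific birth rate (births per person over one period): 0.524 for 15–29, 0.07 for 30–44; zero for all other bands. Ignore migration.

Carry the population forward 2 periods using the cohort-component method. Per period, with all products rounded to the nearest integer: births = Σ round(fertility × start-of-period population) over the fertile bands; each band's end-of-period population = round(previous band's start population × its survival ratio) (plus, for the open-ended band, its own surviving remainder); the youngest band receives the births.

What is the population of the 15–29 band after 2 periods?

3372

(Groups numbered youngest = 1 to oldest = 6.)
[period 1]
Births: 5900 × 0.524 = 3092  |  6000 × 0.07 = 420 → 3512
Group 2: 4550 × 0.96 = 4368
Group 3: 5900 × 0.956 = 5640
Group 4: 6000 × 0.942 = 5652
Group 5: 6300 × 0.926 = 5834
Group 6: 5100 × 0.96 + 2950 × 0.652 = 4896 + 1923 = 6819
Population now: 0–14=3512, 15–29=4368, 30–44=5640, 45–59=5652, 60–74=5834, 75+=6819
[period 2]
Births: 4368 × 0.524 = 2289  |  5640 × 0.07 = 395 → 2684
Group 2: 3512 × 0.96 = 3372
Group 3: 4368 × 0.956 = 4176
Group 4: 5640 × 0.942 = 5313
Group 5: 5652 × 0.926 = 5234
Group 6: 5834 × 0.96 + 6819 × 0.652 = 5601 + 4446 = 10047
Population now: 0–14=2684, 15–29=3372, 30–44=4176, 45–59=5313, 60–74=5234, 75+=10047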